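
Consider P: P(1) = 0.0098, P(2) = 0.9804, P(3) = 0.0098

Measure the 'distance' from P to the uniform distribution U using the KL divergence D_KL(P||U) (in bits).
1.4262 bits

U(i) = 1/3 for all i

D_KL(P||U) = Σ P(x) log₂(P(x) / (1/3))
           = Σ P(x) log₂(P(x)) + log₂(3)
           = log₂(3) - H(P)

H(P) = -Σ P(x) log₂(P(x)):
  -P(1)·log₂(P(1)) = -(0.0098)·log₂(0.0098) = 0.06540
  -P(2)·log₂(P(2)) = -(0.9804)·log₂(0.9804) = 0.02800
  -P(3)·log₂(P(3)) = -(0.0098)·log₂(0.0098) = 0.06540
H(P) = 0.06540 + 0.02800 + 0.06540 = 0.15880 bits

log₂(3) = 1.58496 bits

D_KL(P||U) = 1.58496 - 0.15880 = 1.42616 ≈ 1.4262 bits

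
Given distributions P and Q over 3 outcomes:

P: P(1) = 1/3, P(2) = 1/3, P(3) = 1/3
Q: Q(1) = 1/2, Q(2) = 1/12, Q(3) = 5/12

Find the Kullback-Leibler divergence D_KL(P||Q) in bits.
0.3644 bits

D_KL(P||Q) = Σ P(x) log₂(P(x)/Q(x))

Computing term by term:
  P(1)·log₂(P(1)/Q(1)) = (1/3)·log₂((1/3)/(1/2)) = -0.19499
  P(2)·log₂(P(2)/Q(2)) = (1/3)·log₂((1/3)/(1/12)) = 0.66667
  P(3)·log₂(P(3)/Q(3)) = (1/3)·log₂((1/3)/(5/12)) = -0.10731

D_KL(P||Q) = -0.19499 + 0.66667 - 0.10731 = 0.36437 ≈ 0.3644 bits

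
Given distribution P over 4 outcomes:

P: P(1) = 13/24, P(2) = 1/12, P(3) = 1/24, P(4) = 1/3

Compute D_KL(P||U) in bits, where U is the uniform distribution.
0.5028 bits

U(i) = 1/4 for all i

D_KL(P||U) = Σ P(x) log₂(P(x) / (1/4))
           = Σ P(x) log₂(P(x)) + log₂(4)
           = log₂(4) - H(P)

H(P) = -Σ P(x) log₂(P(x)):
  -P(1)·log₂(P(1)) = -(13/24)·log₂(13/24) = 0.47912
  -P(2)·log₂(P(2)) = -(1/12)·log₂(1/12) = 0.29875
  -P(3)·log₂(P(3)) = -(1/24)·log₂(1/24) = 0.19104
  -P(4)·log₂(P(4)) = -(1/3)·log₂(1/3) = 0.52832
H(P) = 0.47912 + 0.29875 + 0.19104 + 0.52832 = 1.49723 bits

log₂(4) = 2.00000 bits

D_KL(P||U) = 2.00000 - 1.49723 = 0.50277 ≈ 0.5028 bits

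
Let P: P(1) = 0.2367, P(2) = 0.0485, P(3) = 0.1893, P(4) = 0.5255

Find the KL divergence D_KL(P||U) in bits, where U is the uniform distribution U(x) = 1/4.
0.3538 bits

U(i) = 1/4 for all i

D_KL(P||U) = Σ P(x) log₂(P(x) / (1/4))
           = Σ P(x) log₂(P(x)) + log₂(4)
           = log₂(4) - H(P)

H(P) = -Σ P(x) log₂(P(x)):
  -P(1)·log₂(P(1)) = -(0.2367)·log₂(0.2367) = 0.49207
  -P(2)·log₂(P(2)) = -(0.0485)·log₂(0.0485) = 0.21174
  -P(3)·log₂(P(3)) = -(0.1893)·log₂(0.1893) = 0.45456
  -P(4)·log₂(P(4)) = -(0.5255)·log₂(0.5255) = 0.48779
H(P) = 0.49207 + 0.21174 + 0.45456 + 0.48779 = 1.64616 bits

log₂(4) = 2.00000 bits

D_KL(P||U) = 2.00000 - 1.64616 = 0.35384 ≈ 0.3538 bits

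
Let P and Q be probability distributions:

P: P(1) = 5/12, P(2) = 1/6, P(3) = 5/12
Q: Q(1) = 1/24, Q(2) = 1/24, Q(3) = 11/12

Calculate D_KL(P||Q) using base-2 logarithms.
1.2435 bits

D_KL(P||Q) = Σ P(x) log₂(P(x)/Q(x))

Computing term by term:
  P(1)·log₂(P(1)/Q(1)) = (5/12)·log₂((5/12)/(1/24)) = 1.38414
  P(2)·log₂(P(2)/Q(2)) = (1/6)·log₂((1/6)/(1/24)) = 0.33333
  P(3)·log₂(P(3)/Q(3)) = (5/12)·log₂((5/12)/(11/12)) = -0.47396

D_KL(P||Q) = 1.38414 + 0.33333 - 0.47396 = 1.24351 ≈ 1.2435 bits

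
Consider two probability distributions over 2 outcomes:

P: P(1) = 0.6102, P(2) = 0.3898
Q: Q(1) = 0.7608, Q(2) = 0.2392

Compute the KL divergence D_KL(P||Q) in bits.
0.0804 bits

D_KL(P||Q) = Σ P(x) log₂(P(x)/Q(x))

Computing term by term:
  P(1)·log₂(P(1)/Q(1)) = 0.6102·log₂(0.6102/0.7608) = -0.19419
  P(2)·log₂(P(2)/Q(2)) = 0.3898·log₂(0.3898/0.2392) = 0.27462

D_KL(P||Q) = -0.19419 + 0.27462 = 0.08043 ≈ 0.0804 bits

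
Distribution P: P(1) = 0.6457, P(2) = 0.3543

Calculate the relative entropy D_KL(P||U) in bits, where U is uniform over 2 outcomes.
0.0622 bits

U(i) = 1/2 for all i

D_KL(P||U) = Σ P(x) log₂(P(x) / (1/2))
           = Σ P(x) log₂(P(x)) + log₂(2)
           = log₂(2) - H(P)

H(P) = -Σ P(x) log₂(P(x)):
  -P(1)·log₂(P(1)) = -(0.6457)·log₂(0.6457) = 0.40748
  -P(2)·log₂(P(2)) = -(0.3543)·log₂(0.3543) = 0.53037
H(P) = 0.40748 + 0.53037 = 0.93785 bits

log₂(2) = 1.00000 bits

D_KL(P||U) = 1.00000 - 0.93785 = 0.06215 ≈ 0.0622 bits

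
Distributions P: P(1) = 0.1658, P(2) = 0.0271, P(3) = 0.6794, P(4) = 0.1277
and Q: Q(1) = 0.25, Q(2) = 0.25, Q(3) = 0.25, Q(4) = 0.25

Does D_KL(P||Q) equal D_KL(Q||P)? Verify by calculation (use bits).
D_KL(P||Q) = 0.6711 bits, D_KL(Q||P) = 0.8312 bits. No — D_KL(P||Q) ≠ D_KL(Q||P) for this pair.

D_KL(P||Q) = Σ P(x) log₂(P(x)/Q(x))

Computing term by term:
  P(1)·log₂(P(1)/Q(1)) = 0.1658·log₂(0.1658/0.25) = -0.09823
  P(2)·log₂(P(2)/Q(2)) = 0.0271·log₂(0.0271/0.25) = -0.08687
  P(3)·log₂(P(3)/Q(3)) = 0.6794·log₂(0.6794/0.25) = 0.97992
  P(4)·log₂(P(4)/Q(4)) = 0.1277·log₂(0.1277/0.25) = -0.12376

D_KL(P||Q) = -0.09823 - 0.08687 + 0.97992 - 0.12376 = 0.67106 ≈ 0.6711 bits

D_KL(Q||P) = Σ Q(x) log₂(Q(x)/P(x))

Computing term by term:
  Q(1)·log₂(Q(1)/P(1)) = 0.25·log₂(0.25/0.1658) = 0.14812
  Q(2)·log₂(Q(2)/P(2)) = 0.25·log₂(0.25/0.0271) = 0.80139
  Q(3)·log₂(Q(3)/P(3)) = 0.25·log₂(0.25/0.6794) = -0.36058
  Q(4)·log₂(Q(4)/P(4)) = 0.25·log₂(0.25/0.1277) = 0.24229

D_KL(Q||P) = 0.14812 + 0.80139 - 0.36058 + 0.24229 = 0.83122 ≈ 0.8312 bits

These are NOT equal (difference: 0.1601 bits). KL divergence is asymmetric: D_KL(P||Q) ≠ D_KL(Q||P) in general.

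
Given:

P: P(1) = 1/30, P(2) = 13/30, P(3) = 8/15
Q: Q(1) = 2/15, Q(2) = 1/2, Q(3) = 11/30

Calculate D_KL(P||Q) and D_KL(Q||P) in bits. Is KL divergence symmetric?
D_KL(P||Q) = 0.1322 bits, D_KL(Q||P) = 0.1717 bits. No, KL divergence is not symmetric.

D_KL(P||Q) = Σ P(x) log₂(P(x)/Q(x))

Computing term by term:
  P(1)·log₂(P(1)/Q(1)) = (1/30)·log₂((1/30)/(2/15)) = -0.06667
  P(2)·log₂(P(2)/Q(2)) = (13/30)·log₂((13/30)/(1/2)) = -0.08946
  P(3)·log₂(P(3)/Q(3)) = (8/15)·log₂((8/15)/(11/30)) = 0.28830

D_KL(P||Q) = -0.06667 - 0.08946 + 0.28830 = 0.13217 ≈ 0.1322 bits

D_KL(Q||P) = Σ Q(x) log₂(Q(x)/P(x))

Computing term by term:
  Q(1)·log₂(Q(1)/P(1)) = (2/15)·log₂((2/15)/(1/30)) = 0.26667
  Q(2)·log₂(Q(2)/P(2)) = (1/2)·log₂((1/2)/(13/30)) = 0.10323
  Q(3)·log₂(Q(3)/P(3)) = (11/30)·log₂((11/30)/(8/15)) = -0.19821

D_KL(Q||P) = 0.26667 + 0.10323 - 0.19821 = 0.17169 ≈ 0.1717 bits

These are NOT equal (difference: 0.0395 bits). KL divergence is asymmetric: D_KL(P||Q) ≠ D_KL(Q||P) in general.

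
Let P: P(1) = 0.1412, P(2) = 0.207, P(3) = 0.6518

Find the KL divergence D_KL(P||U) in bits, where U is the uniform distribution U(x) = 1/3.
0.3133 bits

U(i) = 1/3 for all i

D_KL(P||U) = Σ P(x) log₂(P(x) / (1/3))
           = Σ P(x) log₂(P(x)) + log₂(3)
           = log₂(3) - H(P)

H(P) = -Σ P(x) log₂(P(x)):
  -P(1)·log₂(P(1)) = -(0.1412)·log₂(0.1412) = 0.39878
  -P(2)·log₂(P(2)) = -(0.207)·log₂(0.207) = 0.47037
  -P(3)·log₂(P(3)) = -(0.6518)·log₂(0.6518) = 0.40249
H(P) = 0.39878 + 0.47037 + 0.40249 = 1.27164 bits

log₂(3) = 1.58496 bits

D_KL(P||U) = 1.58496 - 1.27164 = 0.31332 ≈ 0.3133 bits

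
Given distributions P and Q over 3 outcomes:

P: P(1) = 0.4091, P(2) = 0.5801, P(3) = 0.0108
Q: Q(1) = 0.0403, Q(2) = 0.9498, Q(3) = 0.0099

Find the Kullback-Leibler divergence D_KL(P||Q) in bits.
0.9566 bits

D_KL(P||Q) = Σ P(x) log₂(P(x)/Q(x))

Computing term by term:
  P(1)·log₂(P(1)/Q(1)) = 0.4091·log₂(0.4091/0.0403) = 1.36787
  P(2)·log₂(P(2)/Q(2)) = 0.5801·log₂(0.5801/0.9498) = -0.41264
  P(3)·log₂(P(3)/Q(3)) = 0.0108·log₂(0.0108/0.0099) = 0.00136

D_KL(P||Q) = 1.36787 - 0.41264 + 0.00136 = 0.95659 ≈ 0.9566 bits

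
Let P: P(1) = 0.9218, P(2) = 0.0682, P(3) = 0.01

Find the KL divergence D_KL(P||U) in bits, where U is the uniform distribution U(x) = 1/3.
1.1460 bits

U(i) = 1/3 for all i

D_KL(P||U) = Σ P(x) log₂(P(x) / (1/3))
           = Σ P(x) log₂(P(x)) + log₂(3)
           = log₂(3) - H(P)

H(P) = -Σ P(x) log₂(P(x)):
  -P(1)·log₂(P(1)) = -(0.9218)·log₂(0.9218) = 0.10829
  -P(2)·log₂(P(2)) = -(0.0682)·log₂(0.0682) = 0.26421
  -P(3)·log₂(P(3)) = -(0.01)·log₂(0.01) = 0.06644
H(P) = 0.10829 + 0.26421 + 0.06644 = 0.43894 bits

log₂(3) = 1.58496 bits

D_KL(P||U) = 1.58496 - 0.43894 = 1.14602 ≈ 1.1460 bits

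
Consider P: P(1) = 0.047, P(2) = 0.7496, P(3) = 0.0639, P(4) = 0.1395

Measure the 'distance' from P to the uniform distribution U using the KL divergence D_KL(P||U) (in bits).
0.8310 bits

U(i) = 1/4 for all i

D_KL(P||U) = Σ P(x) log₂(P(x) / (1/4))
           = Σ P(x) log₂(P(x)) + log₂(4)
           = log₂(4) - H(P)

H(P) = -Σ P(x) log₂(P(x)):
  -P(1)·log₂(P(1)) = -(0.047)·log₂(0.047) = 0.20733
  -P(2)·log₂(P(2)) = -(0.7496)·log₂(0.7496) = 0.31169
  -P(3)·log₂(P(3)) = -(0.0639)·log₂(0.0639) = 0.25356
  -P(4)·log₂(P(4)) = -(0.1395)·log₂(0.1395) = 0.39641
H(P) = 0.20733 + 0.31169 + 0.25356 + 0.39641 = 1.16899 bits

log₂(4) = 2.00000 bits

D_KL(P||U) = 2.00000 - 1.16899 = 0.83101 ≈ 0.8310 bits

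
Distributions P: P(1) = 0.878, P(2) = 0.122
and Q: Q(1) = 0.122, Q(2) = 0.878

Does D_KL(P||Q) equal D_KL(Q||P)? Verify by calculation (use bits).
D_KL(P||Q) = 2.1526 bits, D_KL(Q||P) = 2.1526 bits. Yes — for this pair D_KL(P||Q) = D_KL(Q||P).

D_KL(P||Q) = Σ P(x) log₂(P(x)/Q(x))

Computing term by term:
  P(1)·log₂(P(1)/Q(1)) = 0.878·log₂(0.878/0.122) = 2.49996
  P(2)·log₂(P(2)/Q(2)) = 0.122·log₂(0.122/0.878) = -0.34738

D_KL(P||Q) = 2.49996 - 0.34738 = 2.15258 ≈ 2.1526 bits

D_KL(Q||P) = Σ Q(x) log₂(Q(x)/P(x))

Computing term by term:
  Q(1)·log₂(Q(1)/P(1)) = 0.122·log₂(0.122/0.878) = -0.34738
  Q(2)·log₂(Q(2)/P(2)) = 0.878·log₂(0.878/0.122) = 2.49996

D_KL(Q||P) = -0.34738 + 2.49996 = 2.15258 ≈ 2.1526 bits

These ARE equal here. Q is P with outcomes relabeled (Q(1) = P(2), Q(2) = P(1)) by a relabeling that is its own inverse, so the two sums contain exactly the same terms in a different order. This is a special case — KL divergence is not symmetric in general: D_KL(P||Q) ≠ D_KL(Q||P) for most P, Q.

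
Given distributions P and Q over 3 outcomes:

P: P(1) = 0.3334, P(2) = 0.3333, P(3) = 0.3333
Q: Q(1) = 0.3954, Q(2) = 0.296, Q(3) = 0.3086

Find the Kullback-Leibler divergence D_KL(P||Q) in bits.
0.0121 bits

D_KL(P||Q) = Σ P(x) log₂(P(x)/Q(x))

Computing term by term:
  P(1)·log₂(P(1)/Q(1)) = 0.3334·log₂(0.3334/0.3954) = -0.08204
  P(2)·log₂(P(2)/Q(2)) = 0.3333·log₂(0.3333/0.296) = 0.05707
  P(3)·log₂(P(3)/Q(3)) = 0.3333·log₂(0.3333/0.3086) = 0.03702

D_KL(P||Q) = -0.08204 + 0.05707 + 0.03702 = 0.01205 ≈ 0.0121 bits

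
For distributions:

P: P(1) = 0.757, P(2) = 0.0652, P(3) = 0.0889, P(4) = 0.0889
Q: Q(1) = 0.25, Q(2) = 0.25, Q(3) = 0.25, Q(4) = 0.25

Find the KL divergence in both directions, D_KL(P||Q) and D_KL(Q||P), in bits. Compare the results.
D_KL(P||Q) = 0.8183 bits, D_KL(Q||P) = 0.8310 bits. D_KL(Q||P) is larger than D_KL(P||Q) by 0.0127 bits; the two directions differ.

D_KL(P||Q) = Σ P(x) log₂(P(x)/Q(x))

Computing term by term:
  P(1)·log₂(P(1)/Q(1)) = 0.757·log₂(0.757/0.25) = 1.20996
  P(2)·log₂(P(2)/Q(2)) = 0.0652·log₂(0.0652/0.25) = -0.12642
  P(3)·log₂(P(3)/Q(3)) = 0.0889·log₂(0.0889/0.25) = -0.13261
  P(4)·log₂(P(4)/Q(4)) = 0.0889·log₂(0.0889/0.25) = -0.13261

D_KL(P||Q) = 1.20996 - 0.12642 - 0.13261 - 0.13261 = 0.81832 ≈ 0.8183 bits

D_KL(Q||P) = Σ Q(x) log₂(Q(x)/P(x))

Computing term by term:
  Q(1)·log₂(Q(1)/P(1)) = 0.25·log₂(0.25/0.757) = -0.39959
  Q(2)·log₂(Q(2)/P(2)) = 0.25·log₂(0.25/0.0652) = 0.48475
  Q(3)·log₂(Q(3)/P(3)) = 0.25·log₂(0.25/0.0889) = 0.37292
  Q(4)·log₂(Q(4)/P(4)) = 0.25·log₂(0.25/0.0889) = 0.37292

D_KL(Q||P) = -0.39959 + 0.48475 + 0.37292 + 0.37292 = 0.83100 ≈ 0.8310 bits

These are NOT equal (difference: 0.0127 bits). KL divergence is asymmetric: D_KL(P||Q) ≠ D_KL(Q||P) in general.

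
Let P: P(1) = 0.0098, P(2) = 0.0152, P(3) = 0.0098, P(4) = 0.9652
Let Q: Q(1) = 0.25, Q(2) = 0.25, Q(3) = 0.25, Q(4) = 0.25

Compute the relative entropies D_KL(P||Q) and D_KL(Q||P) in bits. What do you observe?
D_KL(P||Q) = 1.7281 bits, D_KL(Q||P) = 2.8592 bits. The two directions give different values (D_KL(Q||P) exceeds D_KL(P||Q) by 1.1311 bits): KL divergence is asymmetric.

D_KL(P||Q) = Σ P(x) log₂(P(x)/Q(x))

Computing term by term:
  P(1)·log₂(P(1)/Q(1)) = 0.0098·log₂(0.0098/0.25) = -0.04580
  P(2)·log₂(P(2)/Q(2)) = 0.0152·log₂(0.0152/0.25) = -0.06140
  P(3)·log₂(P(3)/Q(3)) = 0.0098·log₂(0.0098/0.25) = -0.04580
  P(4)·log₂(P(4)/Q(4)) = 0.9652·log₂(0.9652/0.25) = 1.88108

D_KL(P||Q) = -0.04580 - 0.06140 - 0.04580 + 1.88108 = 1.72808 ≈ 1.7281 bits

D_KL(Q||P) = Σ Q(x) log₂(Q(x)/P(x))

Computing term by term:
  Q(1)·log₂(Q(1)/P(1)) = 0.25·log₂(0.25/0.0098) = 1.16825
  Q(2)·log₂(Q(2)/P(2)) = 0.25·log₂(0.25/0.0152) = 1.00995
  Q(3)·log₂(Q(3)/P(3)) = 0.25·log₂(0.25/0.0098) = 1.16825
  Q(4)·log₂(Q(4)/P(4)) = 0.25·log₂(0.25/0.9652) = -0.48722

D_KL(Q||P) = 1.16825 + 1.00995 + 1.16825 - 0.48722 = 2.85923 ≈ 2.8592 bits

These are NOT equal (difference: 1.1311 bits). KL divergence is asymmetric: D_KL(P||Q) ≠ D_KL(Q||P) in general.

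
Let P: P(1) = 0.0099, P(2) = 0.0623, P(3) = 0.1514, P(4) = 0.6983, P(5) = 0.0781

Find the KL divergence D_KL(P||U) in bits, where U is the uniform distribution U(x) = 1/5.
0.9451 bits

U(i) = 1/5 for all i

D_KL(P||U) = Σ P(x) log₂(P(x) / (1/5))
           = Σ P(x) log₂(P(x)) + log₂(5)
           = log₂(5) - H(P)

H(P) = -Σ P(x) log₂(P(x)):
  -P(1)·log₂(P(1)) = -(0.0099)·log₂(0.0099) = 0.06592
  -P(2)·log₂(P(2)) = -(0.0623)·log₂(0.0623) = 0.24949
  -P(3)·log₂(P(3)) = -(0.1514)·log₂(0.1514) = 0.41235
  -P(4)·log₂(P(4)) = -(0.6983)·log₂(0.6983) = 0.36178
  -P(5)·log₂(P(5)) = -(0.0781)·log₂(0.0781) = 0.28729
H(P) = 0.06592 + 0.24949 + 0.41235 + 0.36178 + 0.28729 = 1.37683 bits

log₂(5) = 2.32193 bits

D_KL(P||U) = 2.32193 - 1.37683 = 0.94510 ≈ 0.9451 bits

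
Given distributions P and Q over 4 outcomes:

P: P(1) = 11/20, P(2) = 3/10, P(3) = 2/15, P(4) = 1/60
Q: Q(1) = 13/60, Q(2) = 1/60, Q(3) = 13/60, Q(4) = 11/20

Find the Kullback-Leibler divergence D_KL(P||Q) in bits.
1.8127 bits

D_KL(P||Q) = Σ P(x) log₂(P(x)/Q(x))

Computing term by term:
  P(1)·log₂(P(1)/Q(1)) = (11/20)·log₂((11/20)/(13/60)) = 0.73917
  P(2)·log₂(P(2)/Q(2)) = (3/10)·log₂((3/10)/(1/60)) = 1.25098
  P(3)·log₂(P(3)/Q(3)) = (2/15)·log₂((2/15)/(13/60)) = -0.09339
  P(4)·log₂(P(4)/Q(4)) = (1/60)·log₂((1/60)/(11/20)) = -0.08407

D_KL(P||Q) = 0.73917 + 1.25098 - 0.09339 - 0.08407 = 1.81269 ≈ 1.8127 bits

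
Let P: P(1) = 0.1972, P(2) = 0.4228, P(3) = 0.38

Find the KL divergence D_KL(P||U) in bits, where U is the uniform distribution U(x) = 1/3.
0.0675 bits

U(i) = 1/3 for all i

D_KL(P||U) = Σ P(x) log₂(P(x) / (1/3))
           = Σ P(x) log₂(P(x)) + log₂(3)
           = log₂(3) - H(P)

H(P) = -Σ P(x) log₂(P(x)):
  -P(1)·log₂(P(1)) = -(0.1972)·log₂(0.1972) = 0.46190
  -P(2)·log₂(P(2)) = -(0.4228)·log₂(0.4228) = 0.52510
  -P(3)·log₂(P(3)) = -(0.38)·log₂(0.38) = 0.53045
H(P) = 0.46190 + 0.52510 + 0.53045 = 1.51745 bits

log₂(3) = 1.58496 bits

D_KL(P||U) = 1.58496 - 1.51745 = 0.06751 ≈ 0.0675 bits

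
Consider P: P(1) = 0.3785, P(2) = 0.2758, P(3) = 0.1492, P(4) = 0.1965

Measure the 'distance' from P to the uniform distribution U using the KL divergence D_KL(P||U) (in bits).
0.0862 bits

U(i) = 1/4 for all i

D_KL(P||U) = Σ P(x) log₂(P(x) / (1/4))
           = Σ P(x) log₂(P(x)) + log₂(4)
           = log₂(4) - H(P)

H(P) = -Σ P(x) log₂(P(x)):
  -P(1)·log₂(P(1)) = -(0.3785)·log₂(0.3785) = 0.53052
  -P(2)·log₂(P(2)) = -(0.2758)·log₂(0.2758) = 0.51252
  -P(3)·log₂(P(3)) = -(0.1492)·log₂(0.1492) = 0.40951
  -P(4)·log₂(P(4)) = -(0.1965)·log₂(0.1965) = 0.46126
H(P) = 0.53052 + 0.51252 + 0.40951 + 0.46126 = 1.91381 bits

log₂(4) = 2.00000 bits

D_KL(P||U) = 2.00000 - 1.91381 = 0.08619 ≈ 0.0862 bits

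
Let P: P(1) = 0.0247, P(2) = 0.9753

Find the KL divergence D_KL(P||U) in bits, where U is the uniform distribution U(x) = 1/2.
0.8329 bits

U(i) = 1/2 for all i

D_KL(P||U) = Σ P(x) log₂(P(x) / (1/2))
           = Σ P(x) log₂(P(x)) + log₂(2)
           = log₂(2) - H(P)

H(P) = -Σ P(x) log₂(P(x)):
  -P(1)·log₂(P(1)) = -(0.0247)·log₂(0.0247) = 0.13188
  -P(2)·log₂(P(2)) = -(0.9753)·log₂(0.9753) = 0.03519
H(P) = 0.13188 + 0.03519 = 0.16707 bits

log₂(2) = 1.00000 bits

D_KL(P||U) = 1.00000 - 0.16707 = 0.83293 ≈ 0.8329 bits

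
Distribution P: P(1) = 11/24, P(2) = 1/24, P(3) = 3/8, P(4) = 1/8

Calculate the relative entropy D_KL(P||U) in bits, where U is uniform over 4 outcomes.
0.3875 bits

U(i) = 1/4 for all i

D_KL(P||U) = Σ P(x) log₂(P(x) / (1/4))
           = Σ P(x) log₂(P(x)) + log₂(4)
           = log₂(4) - H(P)

H(P) = -Σ P(x) log₂(P(x)):
  -P(1)·log₂(P(1)) = -(11/24)·log₂(11/24) = 0.51587
  -P(2)·log₂(P(2)) = -(1/24)·log₂(1/24) = 0.19104
  -P(3)·log₂(P(3)) = -(3/8)·log₂(3/8) = 0.53064
  -P(4)·log₂(P(4)) = -(1/8)·log₂(1/8) = 0.37500
H(P) = 0.51587 + 0.19104 + 0.53064 + 0.37500 = 1.61255 bits

log₂(4) = 2.00000 bits

D_KL(P||U) = 2.00000 - 1.61255 = 0.38745 ≈ 0.3875 bits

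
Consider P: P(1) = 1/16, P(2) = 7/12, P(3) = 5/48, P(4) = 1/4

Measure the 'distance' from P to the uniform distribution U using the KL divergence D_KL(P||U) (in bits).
0.4565 bits

U(i) = 1/4 for all i

D_KL(P||U) = Σ P(x) log₂(P(x) / (1/4))
           = Σ P(x) log₂(P(x)) + log₂(4)
           = log₂(4) - H(P)

H(P) = -Σ P(x) log₂(P(x)):
  -P(1)·log₂(P(1)) = -(1/16)·log₂(1/16) = 0.25000
  -P(2)·log₂(P(2)) = -(7/12)·log₂(7/12) = 0.45360
  -P(3)·log₂(P(3)) = -(5/48)·log₂(5/48) = 0.33990
  -P(4)·log₂(P(4)) = -(1/4)·log₂(1/4) = 0.50000
H(P) = 0.25000 + 0.45360 + 0.33990 + 0.50000 = 1.54350 bits

log₂(4) = 2.00000 bits

D_KL(P||U) = 2.00000 - 1.54350 = 0.45650 ≈ 0.4565 bits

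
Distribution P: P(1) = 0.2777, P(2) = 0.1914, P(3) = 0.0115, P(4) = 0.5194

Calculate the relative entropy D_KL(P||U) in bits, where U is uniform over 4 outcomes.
0.4652 bits

U(i) = 1/4 for all i

D_KL(P||U) = Σ P(x) log₂(P(x) / (1/4))
           = Σ P(x) log₂(P(x)) + log₂(4)
           = log₂(4) - H(P)

H(P) = -Σ P(x) log₂(P(x)):
  -P(1)·log₂(P(1)) = -(0.2777)·log₂(0.2777) = 0.51330
  -P(2)·log₂(P(2)) = -(0.1914)·log₂(0.1914) = 0.45655
  -P(3)·log₂(P(3)) = -(0.0115)·log₂(0.0115) = 0.07409
  -P(4)·log₂(P(4)) = -(0.5194)·log₂(0.5194) = 0.49088
H(P) = 0.51330 + 0.45655 + 0.07409 + 0.49088 = 1.53482 bits

log₂(4) = 2.00000 bits

D_KL(P||U) = 2.00000 - 1.53482 = 0.46518 ≈ 0.4652 bits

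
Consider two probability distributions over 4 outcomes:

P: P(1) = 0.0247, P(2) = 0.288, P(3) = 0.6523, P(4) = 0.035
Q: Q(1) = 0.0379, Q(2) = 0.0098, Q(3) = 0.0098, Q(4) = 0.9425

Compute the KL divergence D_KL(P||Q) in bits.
5.1738 bits

D_KL(P||Q) = Σ P(x) log₂(P(x)/Q(x))

Computing term by term:
  P(1)·log₂(P(1)/Q(1)) = 0.0247·log₂(0.0247/0.0379) = -0.01526
  P(2)·log₂(P(2)/Q(2)) = 0.288·log₂(0.288/0.0098) = 1.40462
  P(3)·log₂(P(3)/Q(3)) = 0.6523·log₂(0.6523/0.0098) = 3.95073
  P(4)·log₂(P(4)/Q(4)) = 0.035·log₂(0.035/0.9425) = -0.16629

D_KL(P||Q) = -0.01526 + 1.40462 + 3.95073 - 0.16629 = 5.17380 ≈ 5.1738 bits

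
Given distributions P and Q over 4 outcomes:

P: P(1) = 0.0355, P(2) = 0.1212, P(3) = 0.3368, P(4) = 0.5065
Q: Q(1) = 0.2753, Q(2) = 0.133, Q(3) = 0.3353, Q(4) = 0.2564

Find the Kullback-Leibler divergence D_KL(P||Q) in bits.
0.3785 bits

D_KL(P||Q) = Σ P(x) log₂(P(x)/Q(x))

Computing term by term:
  P(1)·log₂(P(1)/Q(1)) = 0.0355·log₂(0.0355/0.2753) = -0.10491
  P(2)·log₂(P(2)/Q(2)) = 0.1212·log₂(0.1212/0.133) = -0.01625
  P(3)·log₂(P(3)/Q(3)) = 0.3368·log₂(0.3368/0.3353) = 0.00217
  P(4)·log₂(P(4)/Q(4)) = 0.5065·log₂(0.5065/0.2564) = 0.49747

D_KL(P||Q) = -0.10491 - 0.01625 + 0.00217 + 0.49747 = 0.37848 ≈ 0.3785 bits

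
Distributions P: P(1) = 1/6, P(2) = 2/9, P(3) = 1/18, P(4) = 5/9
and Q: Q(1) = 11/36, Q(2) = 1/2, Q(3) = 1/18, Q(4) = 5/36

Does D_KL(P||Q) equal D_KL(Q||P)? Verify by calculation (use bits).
D_KL(P||Q) = 0.7054 bits, D_KL(Q||P) = 0.5744 bits. No — D_KL(P||Q) ≠ D_KL(Q||P) for this pair.

D_KL(P||Q) = Σ P(x) log₂(P(x)/Q(x))

Computing term by term:
  P(1)·log₂(P(1)/Q(1)) = (1/6)·log₂((1/6)/(11/36)) = -0.14574
  P(2)·log₂(P(2)/Q(2)) = (2/9)·log₂((2/9)/(1/2)) = -0.25998
  P(3)·log₂(P(3)/Q(3)) = (1/18)·log₂((1/18)/(1/18)) = 0.00000
  P(4)·log₂(P(4)/Q(4)) = (5/9)·log₂((5/9)/(5/36)) = 1.11111

D_KL(P||Q) = -0.14574 - 0.25998 + 0.00000 + 1.11111 = 0.70539 ≈ 0.7054 bits

D_KL(Q||P) = Σ Q(x) log₂(Q(x)/P(x))

Computing term by term:
  Q(1)·log₂(Q(1)/P(1)) = (11/36)·log₂((11/36)/(1/6)) = 0.26720
  Q(2)·log₂(Q(2)/P(2)) = (1/2)·log₂((1/2)/(2/9)) = 0.58496
  Q(3)·log₂(Q(3)/P(3)) = (1/18)·log₂((1/18)/(1/18)) = 0.00000
  Q(4)·log₂(Q(4)/P(4)) = (5/36)·log₂((5/36)/(5/9)) = -0.27778

D_KL(Q||P) = 0.26720 + 0.58496 + 0.00000 - 0.27778 = 0.57438 ≈ 0.5744 bits

These are NOT equal (difference: 0.1310 bits). KL divergence is asymmetric: D_KL(P||Q) ≠ D_KL(Q||P) in general.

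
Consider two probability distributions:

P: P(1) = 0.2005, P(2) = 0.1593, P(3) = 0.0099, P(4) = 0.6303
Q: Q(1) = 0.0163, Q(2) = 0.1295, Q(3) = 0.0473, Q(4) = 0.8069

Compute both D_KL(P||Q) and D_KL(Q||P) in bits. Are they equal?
D_KL(P||Q) = 0.5266 bits, D_KL(Q||P) = 0.2966 bits. No, they are not equal.

D_KL(P||Q) = Σ P(x) log₂(P(x)/Q(x))

Computing term by term:
  P(1)·log₂(P(1)/Q(1)) = 0.2005·log₂(0.2005/0.0163) = 0.72594
  P(2)·log₂(P(2)/Q(2)) = 0.1593·log₂(0.1593/0.1295) = 0.04760
  P(3)·log₂(P(3)/Q(3)) = 0.0099·log₂(0.0099/0.0473) = -0.02234
  P(4)·log₂(P(4)/Q(4)) = 0.6303·log₂(0.6303/0.8069) = -0.22461

D_KL(P||Q) = 0.72594 + 0.04760 - 0.02234 - 0.22461 = 0.52659 ≈ 0.5266 bits

D_KL(Q||P) = Σ Q(x) log₂(Q(x)/P(x))

Computing term by term:
  Q(1)·log₂(Q(1)/P(1)) = 0.0163·log₂(0.0163/0.2005) = -0.05902
  Q(2)·log₂(Q(2)/P(2)) = 0.1295·log₂(0.1295/0.1593) = -0.03869
  Q(3)·log₂(Q(3)/P(3)) = 0.0473·log₂(0.0473/0.0099) = 0.10672
  Q(4)·log₂(Q(4)/P(4)) = 0.8069·log₂(0.8069/0.6303) = 0.28754

D_KL(Q||P) = -0.05902 - 0.03869 + 0.10672 + 0.28754 = 0.29655 ≈ 0.2966 bits

These are NOT equal (difference: 0.2300 bits). KL divergence is asymmetric: D_KL(P||Q) ≠ D_KL(Q||P) in general.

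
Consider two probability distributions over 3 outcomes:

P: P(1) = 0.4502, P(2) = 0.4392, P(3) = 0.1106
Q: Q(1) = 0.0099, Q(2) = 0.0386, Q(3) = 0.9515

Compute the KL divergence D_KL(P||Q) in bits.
3.6767 bits

D_KL(P||Q) = Σ P(x) log₂(P(x)/Q(x))

Computing term by term:
  P(1)·log₂(P(1)/Q(1)) = 0.4502·log₂(0.4502/0.0099) = 2.47925
  P(2)·log₂(P(2)/Q(2)) = 0.4392·log₂(0.4392/0.0386) = 1.54080
  P(3)·log₂(P(3)/Q(3)) = 0.1106·log₂(0.1106/0.9515) = -0.34340

D_KL(P||Q) = 2.47925 + 1.54080 - 0.34340 = 3.67665 ≈ 3.6767 bits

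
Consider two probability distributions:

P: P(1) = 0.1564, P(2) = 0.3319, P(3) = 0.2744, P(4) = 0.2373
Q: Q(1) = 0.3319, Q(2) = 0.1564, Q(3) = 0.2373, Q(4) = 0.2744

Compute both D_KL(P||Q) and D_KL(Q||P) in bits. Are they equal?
D_KL(P||Q) = 0.1983 bits, D_KL(Q||P) = 0.1983 bits. Yes, in this case they are equal (although KL divergence is not symmetric in general).

D_KL(P||Q) = Σ P(x) log₂(P(x)/Q(x))

Computing term by term:
  P(1)·log₂(P(1)/Q(1)) = 0.1564·log₂(0.1564/0.3319) = -0.16977
  P(2)·log₂(P(2)/Q(2)) = 0.3319·log₂(0.3319/0.1564) = 0.36028
  P(3)·log₂(P(3)/Q(3)) = 0.2744·log₂(0.2744/0.2373) = 0.05751
  P(4)·log₂(P(4)/Q(4)) = 0.2373·log₂(0.2373/0.2744) = -0.04973

D_KL(P||Q) = -0.16977 + 0.36028 + 0.05751 - 0.04973 = 0.19829 ≈ 0.1983 bits

D_KL(Q||P) = Σ Q(x) log₂(Q(x)/P(x))

Computing term by term:
  Q(1)·log₂(Q(1)/P(1)) = 0.3319·log₂(0.3319/0.1564) = 0.36028
  Q(2)·log₂(Q(2)/P(2)) = 0.1564·log₂(0.1564/0.3319) = -0.16977
  Q(3)·log₂(Q(3)/P(3)) = 0.2373·log₂(0.2373/0.2744) = -0.04973
  Q(4)·log₂(Q(4)/P(4)) = 0.2744·log₂(0.2744/0.2373) = 0.05751

D_KL(Q||P) = 0.36028 - 0.16977 - 0.04973 + 0.05751 = 0.19829 ≈ 0.1983 bits

These ARE equal here. Q is P with outcomes relabeled (Q(1) = P(2), Q(2) = P(1), Q(3) = P(4), Q(4) = P(3)) by a relabeling that is its own inverse, so the two sums contain exactly the same terms in a different order. This is a special case — KL divergence is not symmetric in general: D_KL(P||Q) ≠ D_KL(Q||P) for most P, Q.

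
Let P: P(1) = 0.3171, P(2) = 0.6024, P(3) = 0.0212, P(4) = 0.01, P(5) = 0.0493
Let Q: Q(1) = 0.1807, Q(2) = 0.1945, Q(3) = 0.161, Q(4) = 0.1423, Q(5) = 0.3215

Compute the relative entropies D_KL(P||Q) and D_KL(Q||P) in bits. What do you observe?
D_KL(P||Q) = 1.0061 bits, D_KL(Q||P) = 1.4219 bits. The two directions give different values (D_KL(Q||P) exceeds D_KL(P||Q) by 0.4158 bits): KL divergence is asymmetric.

D_KL(P||Q) = Σ P(x) log₂(P(x)/Q(x))

Computing term by term:
  P(1)·log₂(P(1)/Q(1)) = 0.3171·log₂(0.3171/0.1807) = 0.25728
  P(2)·log₂(P(2)/Q(2)) = 0.6024·log₂(0.6024/0.1945) = 0.98249
  P(3)·log₂(P(3)/Q(3)) = 0.0212·log₂(0.0212/0.161) = -0.06201
  P(4)·log₂(P(4)/Q(4)) = 0.01·log₂(0.01/0.1423) = -0.03831
  P(5)·log₂(P(5)/Q(5)) = 0.0493·log₂(0.0493/0.3215) = -0.13336

D_KL(P||Q) = 0.25728 + 0.98249 - 0.06201 - 0.03831 - 0.13336 = 1.00609 ≈ 1.0061 bits

D_KL(Q||P) = Σ Q(x) log₂(Q(x)/P(x))

Computing term by term:
  Q(1)·log₂(Q(1)/P(1)) = 0.1807·log₂(0.1807/0.3171) = -0.14661
  Q(2)·log₂(Q(2)/P(2)) = 0.1945·log₂(0.1945/0.6024) = -0.31722
  Q(3)·log₂(Q(3)/P(3)) = 0.161·log₂(0.161/0.0212) = 0.47091
  Q(4)·log₂(Q(4)/P(4)) = 0.1423·log₂(0.1423/0.01) = 0.54513
  Q(5)·log₂(Q(5)/P(5)) = 0.3215·log₂(0.3215/0.0493) = 0.86971

D_KL(Q||P) = -0.14661 - 0.31722 + 0.47091 + 0.54513 + 0.86971 = 1.42192 ≈ 1.4219 bits

These are NOT equal (difference: 0.4158 bits). KL divergence is asymmetric: D_KL(P||Q) ≠ D_KL(Q||P) in general.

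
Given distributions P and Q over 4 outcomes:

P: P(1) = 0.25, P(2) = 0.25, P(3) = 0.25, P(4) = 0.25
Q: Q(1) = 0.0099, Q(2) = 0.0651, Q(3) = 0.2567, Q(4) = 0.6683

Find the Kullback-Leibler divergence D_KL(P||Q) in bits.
1.2857 bits

D_KL(P||Q) = Σ P(x) log₂(P(x)/Q(x))

Computing term by term:
  P(1)·log₂(P(1)/Q(1)) = 0.25·log₂(0.25/0.0099) = 1.16459
  P(2)·log₂(P(2)/Q(2)) = 0.25·log₂(0.25/0.0651) = 0.48530
  P(3)·log₂(P(3)/Q(3)) = 0.25·log₂(0.25/0.2567) = -0.00954
  P(4)·log₂(P(4)/Q(4)) = 0.25·log₂(0.25/0.6683) = -0.35464

D_KL(P||Q) = 1.16459 + 0.48530 - 0.00954 - 0.35464 = 1.28571 ≈ 1.2857 bits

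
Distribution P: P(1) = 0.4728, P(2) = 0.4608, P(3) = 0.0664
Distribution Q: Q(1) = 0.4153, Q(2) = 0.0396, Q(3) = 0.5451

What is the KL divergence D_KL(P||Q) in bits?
1.5183 bits

D_KL(P||Q) = Σ P(x) log₂(P(x)/Q(x))

Computing term by term:
  P(1)·log₂(P(1)/Q(1)) = 0.4728·log₂(0.4728/0.4153) = 0.08845
  P(2)·log₂(P(2)/Q(2)) = 0.4608·log₂(0.4608/0.0396) = 1.63149
  P(3)·log₂(P(3)/Q(3)) = 0.0664·log₂(0.0664/0.5451) = -0.20167

D_KL(P||Q) = 0.08845 + 1.63149 - 0.20167 = 1.51827 ≈ 1.5183 bits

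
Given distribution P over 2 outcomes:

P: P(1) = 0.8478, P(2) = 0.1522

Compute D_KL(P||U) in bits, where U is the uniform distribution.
0.3847 bits

U(i) = 1/2 for all i

D_KL(P||U) = Σ P(x) log₂(P(x) / (1/2))
           = Σ P(x) log₂(P(x)) + log₂(2)
           = log₂(2) - H(P)

H(P) = -Σ P(x) log₂(P(x)):
  -P(1)·log₂(P(1)) = -(0.8478)·log₂(0.8478) = 0.20195
  -P(2)·log₂(P(2)) = -(0.1522)·log₂(0.1522) = 0.41337
H(P) = 0.20195 + 0.41337 = 0.61532 bits

log₂(2) = 1.00000 bits

D_KL(P||U) = 1.00000 - 0.61532 = 0.38468 ≈ 0.3847 bits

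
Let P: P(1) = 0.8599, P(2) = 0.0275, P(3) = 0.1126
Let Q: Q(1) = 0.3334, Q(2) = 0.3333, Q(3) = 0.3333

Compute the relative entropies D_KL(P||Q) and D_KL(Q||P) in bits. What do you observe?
D_KL(P||Q) = 0.9001 bits, D_KL(Q||P) = 1.2657 bits. The two directions give different values (D_KL(Q||P) exceeds D_KL(P||Q) by 0.3656 bits): KL divergence is asymmetric.

D_KL(P||Q) = Σ P(x) log₂(P(x)/Q(x))

Computing term by term:
  P(1)·log₂(P(1)/Q(1)) = 0.8599·log₂(0.8599/0.3334) = 1.17541
  P(2)·log₂(P(2)/Q(2)) = 0.0275·log₂(0.0275/0.3333) = -0.09898
  P(3)·log₂(P(3)/Q(3)) = 0.1126·log₂(0.1126/0.3333) = -0.17629

D_KL(P||Q) = 1.17541 - 0.09898 - 0.17629 = 0.90014 ≈ 0.9001 bits

D_KL(Q||P) = Σ Q(x) log₂(Q(x)/P(x))

Computing term by term:
  Q(1)·log₂(Q(1)/P(1)) = 0.3334·log₂(0.3334/0.8599) = -0.45573
  Q(2)·log₂(Q(2)/P(2)) = 0.3333·log₂(0.3333/0.0275) = 1.19965
  Q(3)·log₂(Q(3)/P(3)) = 0.3333·log₂(0.3333/0.1126) = 0.52182

D_KL(Q||P) = -0.45573 + 1.19965 + 0.52182 = 1.26574 ≈ 1.2657 bits

These are NOT equal (difference: 0.3656 bits). KL divergence is asymmetric: D_KL(P||Q) ≠ D_KL(Q||P) in general.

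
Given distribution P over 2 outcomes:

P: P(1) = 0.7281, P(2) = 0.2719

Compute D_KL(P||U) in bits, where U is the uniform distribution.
0.1558 bits

U(i) = 1/2 for all i

D_KL(P||U) = Σ P(x) log₂(P(x) / (1/2))
           = Σ P(x) log₂(P(x)) + log₂(2)
           = log₂(2) - H(P)

H(P) = -Σ P(x) log₂(P(x)):
  -P(1)·log₂(P(1)) = -(0.7281)·log₂(0.7281) = 0.33332
  -P(2)·log₂(P(2)) = -(0.2719)·log₂(0.2719) = 0.51086
H(P) = 0.33332 + 0.51086 = 0.84418 bits

log₂(2) = 1.00000 bits

D_KL(P||U) = 1.00000 - 0.84418 = 0.15582 ≈ 0.1558 bits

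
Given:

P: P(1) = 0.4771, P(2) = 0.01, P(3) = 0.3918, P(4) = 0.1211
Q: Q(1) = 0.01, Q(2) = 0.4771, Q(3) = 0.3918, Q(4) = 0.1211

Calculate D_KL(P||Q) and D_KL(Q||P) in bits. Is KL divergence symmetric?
D_KL(P||Q) = 2.6047 bits, D_KL(Q||P) = 2.6047 bits. The two values coincide for this particular pair, but no — KL divergence is not symmetric in general.

D_KL(P||Q) = Σ P(x) log₂(P(x)/Q(x))

Computing term by term:
  P(1)·log₂(P(1)/Q(1)) = 0.4771·log₂(0.4771/0.01) = 2.66041
  P(2)·log₂(P(2)/Q(2)) = 0.01·log₂(0.01/0.4771) = -0.05576
  P(3)·log₂(P(3)/Q(3)) = 0.3918·log₂(0.3918/0.3918) = 0.00000
  P(4)·log₂(P(4)/Q(4)) = 0.1211·log₂(0.1211/0.1211) = 0.00000

D_KL(P||Q) = 2.66041 - 0.05576 + 0.00000 + 0.00000 = 2.60465 ≈ 2.6047 bits

D_KL(Q||P) = Σ Q(x) log₂(Q(x)/P(x))

Computing term by term:
  Q(1)·log₂(Q(1)/P(1)) = 0.01·log₂(0.01/0.4771) = -0.05576
  Q(2)·log₂(Q(2)/P(2)) = 0.4771·log₂(0.4771/0.01) = 2.66041
  Q(3)·log₂(Q(3)/P(3)) = 0.3918·log₂(0.3918/0.3918) = 0.00000
  Q(4)·log₂(Q(4)/P(4)) = 0.1211·log₂(0.1211/0.1211) = 0.00000

D_KL(Q||P) = -0.05576 + 2.66041 + 0.00000 + 0.00000 = 2.60465 ≈ 2.6047 bits

These ARE equal here. Q is P with outcomes relabeled (Q(1) = P(2), Q(2) = P(1)) by a relabeling that is its own inverse, so the two sums contain exactly the same terms in a different order. This is a special case — KL divergence is not symmetric in general: D_KL(P||Q) ≠ D_KL(Q||P) for most P, Q.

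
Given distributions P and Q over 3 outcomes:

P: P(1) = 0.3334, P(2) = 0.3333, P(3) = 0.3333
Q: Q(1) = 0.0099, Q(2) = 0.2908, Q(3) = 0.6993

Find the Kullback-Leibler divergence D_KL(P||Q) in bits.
1.4008 bits

D_KL(P||Q) = Σ P(x) log₂(P(x)/Q(x))

Computing term by term:
  P(1)·log₂(P(1)/Q(1)) = 0.3334·log₂(0.3334/0.0099) = 1.69157
  P(2)·log₂(P(2)/Q(2)) = 0.3333·log₂(0.3333/0.2908) = 0.06559
  P(3)·log₂(P(3)/Q(3)) = 0.3333·log₂(0.3333/0.6993) = -0.35633

D_KL(P||Q) = 1.69157 + 0.06559 - 0.35633 = 1.40083 ≈ 1.4008 bits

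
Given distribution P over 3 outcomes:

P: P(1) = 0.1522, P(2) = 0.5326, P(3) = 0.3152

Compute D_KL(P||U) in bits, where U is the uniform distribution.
0.1625 bits

U(i) = 1/3 for all i

D_KL(P||U) = Σ P(x) log₂(P(x) / (1/3))
           = Σ P(x) log₂(P(x)) + log₂(3)
           = log₂(3) - H(P)

H(P) = -Σ P(x) log₂(P(x)):
  -P(1)·log₂(P(1)) = -(0.1522)·log₂(0.1522) = 0.41337
  -P(2)·log₂(P(2)) = -(0.5326)·log₂(0.5326) = 0.48407
  -P(3)·log₂(P(3)) = -(0.3152)·log₂(0.3152) = 0.52502
H(P) = 0.41337 + 0.48407 + 0.52502 = 1.42246 bits

log₂(3) = 1.58496 bits

D_KL(P||U) = 1.58496 - 1.42246 = 0.16250 ≈ 0.1625 bits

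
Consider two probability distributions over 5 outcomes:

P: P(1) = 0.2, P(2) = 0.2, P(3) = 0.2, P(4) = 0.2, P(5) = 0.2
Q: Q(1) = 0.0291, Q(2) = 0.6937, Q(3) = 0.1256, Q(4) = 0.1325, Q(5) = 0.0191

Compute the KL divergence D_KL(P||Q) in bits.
1.1280 bits

D_KL(P||Q) = Σ P(x) log₂(P(x)/Q(x))

Computing term by term:
  P(1)·log₂(P(1)/Q(1)) = 0.2·log₂(0.2/0.0291) = 0.55618
  P(2)·log₂(P(2)/Q(2)) = 0.2·log₂(0.2/0.6937) = -0.35886
  P(3)·log₂(P(3)/Q(3)) = 0.2·log₂(0.2/0.1256) = 0.13423
  P(4)·log₂(P(4)/Q(4)) = 0.2·log₂(0.2/0.1325) = 0.11880
  P(5)·log₂(P(5)/Q(5)) = 0.2·log₂(0.2/0.0191) = 0.67767

D_KL(P||Q) = 0.55618 - 0.35886 + 0.13423 + 0.11880 + 0.67767 = 1.12802 ≈ 1.1280 bits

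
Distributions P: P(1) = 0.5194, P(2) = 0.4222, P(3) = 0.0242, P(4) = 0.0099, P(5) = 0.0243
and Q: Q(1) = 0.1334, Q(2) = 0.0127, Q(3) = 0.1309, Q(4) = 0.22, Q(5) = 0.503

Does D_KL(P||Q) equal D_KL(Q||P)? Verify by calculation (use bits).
D_KL(P||Q) = 2.9434 bits, D_KL(Q||P) = 3.1761 bits. No — D_KL(P||Q) ≠ D_KL(Q||P) for this pair.

D_KL(P||Q) = Σ P(x) log₂(P(x)/Q(x))

Computing term by term:
  P(1)·log₂(P(1)/Q(1)) = 0.5194·log₂(0.5194/0.1334) = 1.01859
  P(2)·log₂(P(2)/Q(2)) = 0.4222·log₂(0.4222/0.0127) = 2.13423
  P(3)·log₂(P(3)/Q(3)) = 0.0242·log₂(0.0242/0.1309) = -0.05894
  P(4)·log₂(P(4)/Q(4)) = 0.0099·log₂(0.0099/0.22) = -0.04429
  P(5)·log₂(P(5)/Q(5)) = 0.0243·log₂(0.0243/0.503) = -0.10623

D_KL(P||Q) = 1.01859 + 2.13423 - 0.05894 - 0.04429 - 0.10623 = 2.94336 ≈ 2.9434 bits

D_KL(Q||P) = Σ Q(x) log₂(Q(x)/P(x))

Computing term by term:
  Q(1)·log₂(Q(1)/P(1)) = 0.1334·log₂(0.1334/0.5194) = -0.26161
  Q(2)·log₂(Q(2)/P(2)) = 0.0127·log₂(0.0127/0.4222) = -0.06420
  Q(3)·log₂(Q(3)/P(3)) = 0.1309·log₂(0.1309/0.0242) = 0.31879
  Q(4)·log₂(Q(4)/P(4)) = 0.22·log₂(0.22/0.0099) = 0.98426
  Q(5)·log₂(Q(5)/P(5)) = 0.503·log₂(0.503/0.0243) = 2.19888

D_KL(Q||P) = -0.26161 - 0.06420 + 0.31879 + 0.98426 + 2.19888 = 3.17612 ≈ 3.1761 bits

These are NOT equal (difference: 0.2327 bits). KL divergence is asymmetric: D_KL(P||Q) ≠ D_KL(Q||P) in general.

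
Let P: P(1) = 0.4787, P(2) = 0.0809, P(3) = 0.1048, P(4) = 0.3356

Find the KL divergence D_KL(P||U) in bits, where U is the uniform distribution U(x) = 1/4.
0.3281 bits

U(i) = 1/4 for all i

D_KL(P||U) = Σ P(x) log₂(P(x) / (1/4))
           = Σ P(x) log₂(P(x)) + log₂(4)
           = log₂(4) - H(P)

H(P) = -Σ P(x) log₂(P(x)):
  -P(1)·log₂(P(1)) = -(0.4787)·log₂(0.4787) = 0.50877
  -P(2)·log₂(P(2)) = -(0.0809)·log₂(0.0809) = 0.29348
  -P(3)·log₂(P(3)) = -(0.1048)·log₂(0.1048) = 0.34105
  -P(4)·log₂(P(4)) = -(0.3356)·log₂(0.3356) = 0.52863
H(P) = 0.50877 + 0.29348 + 0.34105 + 0.52863 = 1.67193 bits

log₂(4) = 2.00000 bits

D_KL(P||U) = 2.00000 - 1.67193 = 0.32807 ≈ 0.3281 bits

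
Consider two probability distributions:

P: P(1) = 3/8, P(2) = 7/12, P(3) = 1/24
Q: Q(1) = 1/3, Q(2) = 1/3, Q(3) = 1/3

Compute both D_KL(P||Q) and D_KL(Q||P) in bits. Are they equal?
D_KL(P||Q) = 0.4097 bits, D_KL(Q||P) = 0.6742 bits. No, they are not equal.

D_KL(P||Q) = Σ P(x) log₂(P(x)/Q(x))

Computing term by term:
  P(1)·log₂(P(1)/Q(1)) = (3/8)·log₂((3/8)/(1/3)) = 0.06372
  P(2)·log₂(P(2)/Q(2)) = (7/12)·log₂((7/12)/(1/3)) = 0.47096
  P(3)·log₂(P(3)/Q(3)) = (1/24)·log₂((1/24)/(1/3)) = -0.12500

D_KL(P||Q) = 0.06372 + 0.47096 - 0.12500 = 0.40968 ≈ 0.4097 bits

D_KL(Q||P) = Σ Q(x) log₂(Q(x)/P(x))

Computing term by term:
  Q(1)·log₂(Q(1)/P(1)) = (1/3)·log₂((1/3)/(3/8)) = -0.05664
  Q(2)·log₂(Q(2)/P(2)) = (1/3)·log₂((1/3)/(7/12)) = -0.26912
  Q(3)·log₂(Q(3)/P(3)) = (1/3)·log₂((1/3)/(1/24)) = 1.00000

D_KL(Q||P) = -0.05664 - 0.26912 + 1.00000 = 0.67424 ≈ 0.6742 bits

These are NOT equal (difference: 0.2645 bits). KL divergence is asymmetric: D_KL(P||Q) ≠ D_KL(Q||P) in general.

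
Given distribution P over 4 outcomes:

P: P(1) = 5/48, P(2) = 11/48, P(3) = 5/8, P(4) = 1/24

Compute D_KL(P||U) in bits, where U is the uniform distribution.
0.5582 bits

U(i) = 1/4 for all i

D_KL(P||U) = Σ P(x) log₂(P(x) / (1/4))
           = Σ P(x) log₂(P(x)) + log₂(4)
           = log₂(4) - H(P)

H(P) = -Σ P(x) log₂(P(x)):
  -P(1)·log₂(P(1)) = -(5/48)·log₂(5/48) = 0.33990
  -P(2)·log₂(P(2)) = -(11/48)·log₂(11/48) = 0.48710
  -P(3)·log₂(P(3)) = -(5/8)·log₂(5/8) = 0.42379
  -P(4)·log₂(P(4)) = -(1/24)·log₂(1/24) = 0.19104
H(P) = 0.33990 + 0.48710 + 0.42379 + 0.19104 = 1.44183 bits

log₂(4) = 2.00000 bits

D_KL(P||U) = 2.00000 - 1.44183 = 0.55817 ≈ 0.5582 bits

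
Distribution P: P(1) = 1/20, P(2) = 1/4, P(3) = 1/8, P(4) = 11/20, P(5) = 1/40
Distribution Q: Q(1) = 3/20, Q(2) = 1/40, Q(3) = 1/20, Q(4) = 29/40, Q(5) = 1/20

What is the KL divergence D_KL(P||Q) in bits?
0.6723 bits

D_KL(P||Q) = Σ P(x) log₂(P(x)/Q(x))

Computing term by term:
  P(1)·log₂(P(1)/Q(1)) = (1/20)·log₂((1/20)/(3/20)) = -0.07925
  P(2)·log₂(P(2)/Q(2)) = (1/4)·log₂((1/4)/(1/40)) = 0.83048
  P(3)·log₂(P(3)/Q(3)) = (1/8)·log₂((1/8)/(1/20)) = 0.16524
  P(4)·log₂(P(4)/Q(4)) = (11/20)·log₂((11/20)/(29/40)) = -0.21920
  P(5)·log₂(P(5)/Q(5)) = (1/40)·log₂((1/40)/(1/20)) = -0.02500

D_KL(P||Q) = -0.07925 + 0.83048 + 0.16524 - 0.21920 - 0.02500 = 0.67227 ≈ 0.6723 bits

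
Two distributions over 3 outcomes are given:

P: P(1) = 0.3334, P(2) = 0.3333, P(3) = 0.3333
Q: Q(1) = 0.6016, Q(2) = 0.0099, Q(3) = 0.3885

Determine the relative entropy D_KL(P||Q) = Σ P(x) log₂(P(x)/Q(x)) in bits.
1.3333 bits

D_KL(P||Q) = Σ P(x) log₂(P(x)/Q(x))

Computing term by term:
  P(1)·log₂(P(1)/Q(1)) = 0.3334·log₂(0.3334/0.6016) = -0.28391
  P(2)·log₂(P(2)/Q(2)) = 0.3333·log₂(0.3333/0.0099) = 1.69091
  P(3)·log₂(P(3)/Q(3)) = 0.3333·log₂(0.3333/0.3885) = -0.07369

D_KL(P||Q) = -0.28391 + 1.69091 - 0.07369 = 1.33331 ≈ 1.3333 bits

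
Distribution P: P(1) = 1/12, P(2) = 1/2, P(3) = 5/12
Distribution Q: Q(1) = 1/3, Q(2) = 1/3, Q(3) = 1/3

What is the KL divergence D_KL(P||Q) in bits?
0.2600 bits

D_KL(P||Q) = Σ P(x) log₂(P(x)/Q(x))

Computing term by term:
  P(1)·log₂(P(1)/Q(1)) = (1/12)·log₂((1/12)/(1/3)) = -0.16667
  P(2)·log₂(P(2)/Q(2)) = (1/2)·log₂((1/2)/(1/3)) = 0.29248
  P(3)·log₂(P(3)/Q(3)) = (5/12)·log₂((5/12)/(1/3)) = 0.13414

D_KL(P||Q) = -0.16667 + 0.29248 + 0.13414 = 0.25995 ≈ 0.2600 bits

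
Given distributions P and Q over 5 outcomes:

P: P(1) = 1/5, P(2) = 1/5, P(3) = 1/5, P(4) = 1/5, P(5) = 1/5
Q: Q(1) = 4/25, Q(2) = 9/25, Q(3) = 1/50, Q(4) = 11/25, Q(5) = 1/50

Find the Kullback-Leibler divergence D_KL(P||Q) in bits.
0.9961 bits

D_KL(P||Q) = Σ P(x) log₂(P(x)/Q(x))

Computing term by term:
  P(1)·log₂(P(1)/Q(1)) = (1/5)·log₂((1/5)/(4/25)) = 0.06439
  P(2)·log₂(P(2)/Q(2)) = (1/5)·log₂((1/5)/(9/25)) = -0.16960
  P(3)·log₂(P(3)/Q(3)) = (1/5)·log₂((1/5)/(1/50)) = 0.66439
  P(4)·log₂(P(4)/Q(4)) = (1/5)·log₂((1/5)/(11/25)) = -0.22750
  P(5)·log₂(P(5)/Q(5)) = (1/5)·log₂((1/5)/(1/50)) = 0.66439

D_KL(P||Q) = 0.06439 - 0.16960 + 0.66439 - 0.22750 + 0.66439 = 0.99607 ≈ 0.9961 bits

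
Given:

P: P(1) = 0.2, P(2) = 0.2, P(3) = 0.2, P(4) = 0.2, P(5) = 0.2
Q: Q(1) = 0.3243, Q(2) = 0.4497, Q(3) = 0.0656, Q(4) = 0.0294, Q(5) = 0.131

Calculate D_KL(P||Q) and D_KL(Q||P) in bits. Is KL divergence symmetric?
D_KL(P||Q) = 0.6237 bits, D_KL(Q||P) = 0.4850 bits. No, KL divergence is not symmetric.

D_KL(P||Q) = Σ P(x) log₂(P(x)/Q(x))

Computing term by term:
  P(1)·log₂(P(1)/Q(1)) = 0.2·log₂(0.2/0.3243) = -0.13947
  P(2)·log₂(P(2)/Q(2)) = 0.2·log₂(0.2/0.4497) = -0.23379
  P(3)·log₂(P(3)/Q(3)) = 0.2·log₂(0.2/0.0656) = 0.32165
  P(4)·log₂(P(4)/Q(4)) = 0.2·log₂(0.2/0.0294) = 0.55322
  P(5)·log₂(P(5)/Q(5)) = 0.2·log₂(0.2/0.131) = 0.12209

D_KL(P||Q) = -0.13947 - 0.23379 + 0.32165 + 0.55322 + 0.12209 = 0.62370 ≈ 0.6237 bits

D_KL(Q||P) = Σ Q(x) log₂(Q(x)/P(x))

Computing term by term:
  Q(1)·log₂(Q(1)/P(1)) = 0.3243·log₂(0.3243/0.2) = 0.22614
  Q(2)·log₂(Q(2)/P(2)) = 0.4497·log₂(0.4497/0.2) = 0.52568
  Q(3)·log₂(Q(3)/P(3)) = 0.0656·log₂(0.0656/0.2) = -0.10550
  Q(4)·log₂(Q(4)/P(4)) = 0.0294·log₂(0.0294/0.2) = -0.08132
  Q(5)·log₂(Q(5)/P(5)) = 0.131·log₂(0.131/0.2) = -0.07997

D_KL(Q||P) = 0.22614 + 0.52568 - 0.10550 - 0.08132 - 0.07997 = 0.48503 ≈ 0.4850 bits

These are NOT equal (difference: 0.1387 bits). KL divergence is asymmetric: D_KL(P||Q) ≠ D_KL(Q||P) in general.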